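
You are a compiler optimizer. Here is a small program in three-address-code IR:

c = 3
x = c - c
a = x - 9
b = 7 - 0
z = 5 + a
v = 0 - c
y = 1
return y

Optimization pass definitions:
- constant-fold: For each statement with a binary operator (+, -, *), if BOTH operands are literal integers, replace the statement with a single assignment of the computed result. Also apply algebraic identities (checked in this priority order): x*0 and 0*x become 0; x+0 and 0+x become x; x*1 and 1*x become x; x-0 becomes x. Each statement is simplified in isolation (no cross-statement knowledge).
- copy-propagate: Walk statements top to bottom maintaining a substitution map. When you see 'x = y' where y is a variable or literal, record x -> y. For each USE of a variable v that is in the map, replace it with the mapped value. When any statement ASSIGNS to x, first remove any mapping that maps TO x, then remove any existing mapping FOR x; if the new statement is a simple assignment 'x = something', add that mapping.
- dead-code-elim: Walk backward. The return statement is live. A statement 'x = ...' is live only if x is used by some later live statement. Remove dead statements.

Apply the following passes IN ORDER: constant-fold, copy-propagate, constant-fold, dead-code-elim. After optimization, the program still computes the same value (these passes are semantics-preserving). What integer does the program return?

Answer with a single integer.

Initial IR:
  c = 3
  x = c - c
  a = x - 9
  b = 7 - 0
  z = 5 + a
  v = 0 - c
  y = 1
  return y
After constant-fold (8 stmts):
  c = 3
  x = c - c
  a = x - 9
  b = 7
  z = 5 + a
  v = 0 - c
  y = 1
  return y
After copy-propagate (8 stmts):
  c = 3
  x = 3 - 3
  a = x - 9
  b = 7
  z = 5 + a
  v = 0 - 3
  y = 1
  return 1
After constant-fold (8 stmts):
  c = 3
  x = 0
  a = x - 9
  b = 7
  z = 5 + a
  v = -3
  y = 1
  return 1
After dead-code-elim (1 stmts):
  return 1
Evaluate:
  c = 3  =>  c = 3
  x = c - c  =>  x = 0
  a = x - 9  =>  a = -9
  b = 7 - 0  =>  b = 7
  z = 5 + a  =>  z = -4
  v = 0 - c  =>  v = -3
  y = 1  =>  y = 1
  return y = 1

Answer: 1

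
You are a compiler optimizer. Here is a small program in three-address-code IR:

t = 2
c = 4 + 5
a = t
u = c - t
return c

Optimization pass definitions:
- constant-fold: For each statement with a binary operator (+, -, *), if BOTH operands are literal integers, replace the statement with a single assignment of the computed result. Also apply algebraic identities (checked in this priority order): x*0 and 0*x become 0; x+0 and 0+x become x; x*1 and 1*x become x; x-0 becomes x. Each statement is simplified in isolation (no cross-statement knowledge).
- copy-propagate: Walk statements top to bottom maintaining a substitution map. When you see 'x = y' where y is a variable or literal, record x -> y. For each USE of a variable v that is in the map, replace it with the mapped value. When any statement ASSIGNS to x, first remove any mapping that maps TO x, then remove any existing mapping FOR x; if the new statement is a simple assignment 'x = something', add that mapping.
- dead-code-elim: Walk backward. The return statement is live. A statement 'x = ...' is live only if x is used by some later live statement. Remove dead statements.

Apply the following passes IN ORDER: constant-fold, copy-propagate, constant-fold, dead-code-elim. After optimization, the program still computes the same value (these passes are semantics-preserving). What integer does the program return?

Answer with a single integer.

Initial IR:
  t = 2
  c = 4 + 5
  a = t
  u = c - t
  return c
After constant-fold (5 stmts):
  t = 2
  c = 9
  a = t
  u = c - t
  return c
After copy-propagate (5 stmts):
  t = 2
  c = 9
  a = 2
  u = 9 - 2
  return 9
After constant-fold (5 stmts):
  t = 2
  c = 9
  a = 2
  u = 7
  return 9
After dead-code-elim (1 stmts):
  return 9
Evaluate:
  t = 2  =>  t = 2
  c = 4 + 5  =>  c = 9
  a = t  =>  a = 2
  u = c - t  =>  u = 7
  return c = 9

Answer: 9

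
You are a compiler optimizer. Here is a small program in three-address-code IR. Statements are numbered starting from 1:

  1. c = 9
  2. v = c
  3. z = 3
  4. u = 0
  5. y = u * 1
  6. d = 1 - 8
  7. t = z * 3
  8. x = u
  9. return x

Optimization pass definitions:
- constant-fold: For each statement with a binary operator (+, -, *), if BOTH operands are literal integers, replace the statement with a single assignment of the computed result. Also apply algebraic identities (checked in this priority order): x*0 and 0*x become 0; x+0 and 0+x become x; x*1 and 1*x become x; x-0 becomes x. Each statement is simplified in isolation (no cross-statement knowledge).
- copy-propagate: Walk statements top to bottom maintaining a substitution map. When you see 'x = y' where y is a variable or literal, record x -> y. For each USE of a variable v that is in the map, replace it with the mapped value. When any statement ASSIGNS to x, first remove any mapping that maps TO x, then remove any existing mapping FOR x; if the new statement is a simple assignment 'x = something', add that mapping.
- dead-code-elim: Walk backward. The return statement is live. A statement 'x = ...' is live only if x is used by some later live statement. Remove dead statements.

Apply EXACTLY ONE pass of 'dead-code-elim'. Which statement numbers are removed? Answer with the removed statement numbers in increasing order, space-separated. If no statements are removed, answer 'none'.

Backward liveness scan:
Stmt 1 'c = 9': DEAD (c not in live set [])
Stmt 2 'v = c': DEAD (v not in live set [])
Stmt 3 'z = 3': DEAD (z not in live set [])
Stmt 4 'u = 0': KEEP (u is live); live-in = []
Stmt 5 'y = u * 1': DEAD (y not in live set ['u'])
Stmt 6 'd = 1 - 8': DEAD (d not in live set ['u'])
Stmt 7 't = z * 3': DEAD (t not in live set ['u'])
Stmt 8 'x = u': KEEP (x is live); live-in = ['u']
Stmt 9 'return x': KEEP (return); live-in = ['x']
Removed statement numbers: [1, 2, 3, 5, 6, 7]
Surviving IR:
  u = 0
  x = u
  return x

Answer: 1 2 3 5 6 7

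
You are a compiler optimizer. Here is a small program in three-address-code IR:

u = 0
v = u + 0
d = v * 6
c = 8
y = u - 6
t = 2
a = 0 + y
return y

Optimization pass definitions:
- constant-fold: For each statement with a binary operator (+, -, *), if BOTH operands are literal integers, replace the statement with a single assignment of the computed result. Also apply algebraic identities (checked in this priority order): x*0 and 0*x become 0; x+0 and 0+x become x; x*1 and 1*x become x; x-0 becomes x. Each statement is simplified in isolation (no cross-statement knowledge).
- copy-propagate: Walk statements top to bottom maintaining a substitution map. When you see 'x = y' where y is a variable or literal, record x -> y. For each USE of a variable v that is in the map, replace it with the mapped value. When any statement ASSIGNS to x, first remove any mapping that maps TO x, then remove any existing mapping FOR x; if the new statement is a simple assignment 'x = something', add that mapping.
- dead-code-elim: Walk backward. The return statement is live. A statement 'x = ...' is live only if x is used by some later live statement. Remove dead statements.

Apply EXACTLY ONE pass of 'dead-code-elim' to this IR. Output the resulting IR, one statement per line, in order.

Answer: u = 0
y = u - 6
return y

Derivation:
Applying dead-code-elim statement-by-statement:
  [8] return y  -> KEEP (return); live=['y']
  [7] a = 0 + y  -> DEAD (a not live)
  [6] t = 2  -> DEAD (t not live)
  [5] y = u - 6  -> KEEP; live=['u']
  [4] c = 8  -> DEAD (c not live)
  [3] d = v * 6  -> DEAD (d not live)
  [2] v = u + 0  -> DEAD (v not live)
  [1] u = 0  -> KEEP; live=[]
Result (3 stmts):
  u = 0
  y = u - 6
  return y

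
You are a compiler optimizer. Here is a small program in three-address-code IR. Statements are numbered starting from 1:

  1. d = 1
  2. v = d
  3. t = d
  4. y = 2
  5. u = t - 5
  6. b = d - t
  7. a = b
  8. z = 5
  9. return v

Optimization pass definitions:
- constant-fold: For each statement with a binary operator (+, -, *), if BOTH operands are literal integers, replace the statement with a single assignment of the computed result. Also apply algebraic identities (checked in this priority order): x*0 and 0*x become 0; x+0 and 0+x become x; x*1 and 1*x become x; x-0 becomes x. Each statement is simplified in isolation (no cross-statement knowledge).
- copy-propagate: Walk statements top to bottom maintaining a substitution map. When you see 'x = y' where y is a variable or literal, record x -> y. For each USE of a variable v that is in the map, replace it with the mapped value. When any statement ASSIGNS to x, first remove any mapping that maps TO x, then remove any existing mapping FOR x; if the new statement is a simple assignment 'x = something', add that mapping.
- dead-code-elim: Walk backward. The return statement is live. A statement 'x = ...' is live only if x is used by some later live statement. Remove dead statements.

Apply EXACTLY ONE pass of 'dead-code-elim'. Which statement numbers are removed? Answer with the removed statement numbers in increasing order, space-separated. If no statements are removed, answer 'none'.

Backward liveness scan:
Stmt 1 'd = 1': KEEP (d is live); live-in = []
Stmt 2 'v = d': KEEP (v is live); live-in = ['d']
Stmt 3 't = d': DEAD (t not in live set ['v'])
Stmt 4 'y = 2': DEAD (y not in live set ['v'])
Stmt 5 'u = t - 5': DEAD (u not in live set ['v'])
Stmt 6 'b = d - t': DEAD (b not in live set ['v'])
Stmt 7 'a = b': DEAD (a not in live set ['v'])
Stmt 8 'z = 5': DEAD (z not in live set ['v'])
Stmt 9 'return v': KEEP (return); live-in = ['v']
Removed statement numbers: [3, 4, 5, 6, 7, 8]
Surviving IR:
  d = 1
  v = d
  return v

Answer: 3 4 5 6 7 8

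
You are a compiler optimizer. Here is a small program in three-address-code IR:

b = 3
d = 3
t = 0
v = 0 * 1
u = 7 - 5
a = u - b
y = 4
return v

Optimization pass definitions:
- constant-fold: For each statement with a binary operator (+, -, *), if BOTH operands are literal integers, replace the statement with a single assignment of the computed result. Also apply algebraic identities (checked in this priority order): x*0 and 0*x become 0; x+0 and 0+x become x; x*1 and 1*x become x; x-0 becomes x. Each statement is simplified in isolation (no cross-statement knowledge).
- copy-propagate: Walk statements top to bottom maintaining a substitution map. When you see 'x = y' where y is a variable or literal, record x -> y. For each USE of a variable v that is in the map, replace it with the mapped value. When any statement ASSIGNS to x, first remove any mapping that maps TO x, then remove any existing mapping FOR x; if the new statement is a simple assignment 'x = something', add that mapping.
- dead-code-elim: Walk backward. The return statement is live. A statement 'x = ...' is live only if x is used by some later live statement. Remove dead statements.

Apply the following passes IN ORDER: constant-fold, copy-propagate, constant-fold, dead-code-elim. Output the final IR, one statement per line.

Answer: return 0

Derivation:
Initial IR:
  b = 3
  d = 3
  t = 0
  v = 0 * 1
  u = 7 - 5
  a = u - b
  y = 4
  return v
After constant-fold (8 stmts):
  b = 3
  d = 3
  t = 0
  v = 0
  u = 2
  a = u - b
  y = 4
  return v
After copy-propagate (8 stmts):
  b = 3
  d = 3
  t = 0
  v = 0
  u = 2
  a = 2 - 3
  y = 4
  return 0
After constant-fold (8 stmts):
  b = 3
  d = 3
  t = 0
  v = 0
  u = 2
  a = -1
  y = 4
  return 0
After dead-code-elim (1 stmts):
  return 0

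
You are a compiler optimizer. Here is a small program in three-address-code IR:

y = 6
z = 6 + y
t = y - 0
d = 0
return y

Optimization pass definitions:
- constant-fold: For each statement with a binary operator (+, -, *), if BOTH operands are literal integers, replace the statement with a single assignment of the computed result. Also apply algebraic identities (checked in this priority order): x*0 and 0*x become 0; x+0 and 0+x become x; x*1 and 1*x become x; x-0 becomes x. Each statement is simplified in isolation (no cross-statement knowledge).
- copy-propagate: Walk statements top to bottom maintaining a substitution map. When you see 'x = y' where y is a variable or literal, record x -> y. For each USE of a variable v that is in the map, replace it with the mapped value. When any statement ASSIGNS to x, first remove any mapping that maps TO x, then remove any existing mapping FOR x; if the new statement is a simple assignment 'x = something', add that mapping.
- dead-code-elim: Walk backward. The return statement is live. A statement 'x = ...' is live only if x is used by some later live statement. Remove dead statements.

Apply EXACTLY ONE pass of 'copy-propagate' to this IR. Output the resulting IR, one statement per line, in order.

Answer: y = 6
z = 6 + 6
t = 6 - 0
d = 0
return 6

Derivation:
Applying copy-propagate statement-by-statement:
  [1] y = 6  (unchanged)
  [2] z = 6 + y  -> z = 6 + 6
  [3] t = y - 0  -> t = 6 - 0
  [4] d = 0  (unchanged)
  [5] return y  -> return 6
Result (5 stmts):
  y = 6
  z = 6 + 6
  t = 6 - 0
  d = 0
  return 6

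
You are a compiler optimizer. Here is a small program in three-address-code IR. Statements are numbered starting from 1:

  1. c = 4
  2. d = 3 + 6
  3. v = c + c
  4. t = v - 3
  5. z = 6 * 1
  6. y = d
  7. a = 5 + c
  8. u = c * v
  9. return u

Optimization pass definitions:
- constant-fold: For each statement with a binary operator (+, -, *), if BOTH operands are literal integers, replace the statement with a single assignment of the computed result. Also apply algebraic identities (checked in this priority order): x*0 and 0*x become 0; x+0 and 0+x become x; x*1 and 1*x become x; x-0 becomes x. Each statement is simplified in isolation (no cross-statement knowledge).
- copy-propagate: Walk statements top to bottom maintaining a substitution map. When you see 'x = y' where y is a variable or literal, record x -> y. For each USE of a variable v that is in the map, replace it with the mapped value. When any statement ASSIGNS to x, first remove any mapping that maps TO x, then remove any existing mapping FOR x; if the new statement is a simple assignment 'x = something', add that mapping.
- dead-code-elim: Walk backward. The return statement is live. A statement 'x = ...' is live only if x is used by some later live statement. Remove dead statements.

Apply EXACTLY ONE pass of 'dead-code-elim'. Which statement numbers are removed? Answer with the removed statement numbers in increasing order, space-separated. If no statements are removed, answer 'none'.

Answer: 2 4 5 6 7

Derivation:
Backward liveness scan:
Stmt 1 'c = 4': KEEP (c is live); live-in = []
Stmt 2 'd = 3 + 6': DEAD (d not in live set ['c'])
Stmt 3 'v = c + c': KEEP (v is live); live-in = ['c']
Stmt 4 't = v - 3': DEAD (t not in live set ['c', 'v'])
Stmt 5 'z = 6 * 1': DEAD (z not in live set ['c', 'v'])
Stmt 6 'y = d': DEAD (y not in live set ['c', 'v'])
Stmt 7 'a = 5 + c': DEAD (a not in live set ['c', 'v'])
Stmt 8 'u = c * v': KEEP (u is live); live-in = ['c', 'v']
Stmt 9 'return u': KEEP (return); live-in = ['u']
Removed statement numbers: [2, 4, 5, 6, 7]
Surviving IR:
  c = 4
  v = c + c
  u = c * v
  return u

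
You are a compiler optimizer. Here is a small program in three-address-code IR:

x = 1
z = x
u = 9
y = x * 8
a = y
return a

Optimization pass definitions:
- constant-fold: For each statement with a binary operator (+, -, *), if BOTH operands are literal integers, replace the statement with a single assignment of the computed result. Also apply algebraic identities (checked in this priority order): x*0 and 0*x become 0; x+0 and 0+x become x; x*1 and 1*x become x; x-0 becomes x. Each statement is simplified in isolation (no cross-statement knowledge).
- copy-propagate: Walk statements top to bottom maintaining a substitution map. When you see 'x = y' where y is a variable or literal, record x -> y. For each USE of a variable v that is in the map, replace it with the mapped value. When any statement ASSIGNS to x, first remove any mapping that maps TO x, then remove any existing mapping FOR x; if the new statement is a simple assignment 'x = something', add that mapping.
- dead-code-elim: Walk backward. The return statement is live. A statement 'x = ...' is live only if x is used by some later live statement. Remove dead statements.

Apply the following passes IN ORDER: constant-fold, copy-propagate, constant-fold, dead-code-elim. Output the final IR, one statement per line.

Answer: y = 8
return y

Derivation:
Initial IR:
  x = 1
  z = x
  u = 9
  y = x * 8
  a = y
  return a
After constant-fold (6 stmts):
  x = 1
  z = x
  u = 9
  y = x * 8
  a = y
  return a
After copy-propagate (6 stmts):
  x = 1
  z = 1
  u = 9
  y = 1 * 8
  a = y
  return y
After constant-fold (6 stmts):
  x = 1
  z = 1
  u = 9
  y = 8
  a = y
  return y
After dead-code-elim (2 stmts):
  y = 8
  return y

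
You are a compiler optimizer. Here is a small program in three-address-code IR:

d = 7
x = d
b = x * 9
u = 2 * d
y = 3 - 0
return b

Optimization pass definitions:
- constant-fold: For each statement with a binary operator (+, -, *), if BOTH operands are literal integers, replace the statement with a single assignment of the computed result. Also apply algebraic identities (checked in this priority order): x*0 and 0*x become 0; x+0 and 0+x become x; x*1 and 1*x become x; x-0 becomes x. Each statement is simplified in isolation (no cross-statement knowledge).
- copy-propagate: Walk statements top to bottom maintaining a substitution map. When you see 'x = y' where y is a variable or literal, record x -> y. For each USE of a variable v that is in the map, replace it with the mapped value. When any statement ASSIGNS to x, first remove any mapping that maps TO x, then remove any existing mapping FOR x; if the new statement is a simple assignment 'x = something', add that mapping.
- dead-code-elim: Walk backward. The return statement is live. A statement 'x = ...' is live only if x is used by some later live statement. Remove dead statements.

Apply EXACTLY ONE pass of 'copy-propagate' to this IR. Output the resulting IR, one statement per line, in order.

Applying copy-propagate statement-by-statement:
  [1] d = 7  (unchanged)
  [2] x = d  -> x = 7
  [3] b = x * 9  -> b = 7 * 9
  [4] u = 2 * d  -> u = 2 * 7
  [5] y = 3 - 0  (unchanged)
  [6] return b  (unchanged)
Result (6 stmts):
  d = 7
  x = 7
  b = 7 * 9
  u = 2 * 7
  y = 3 - 0
  return b

Answer: d = 7
x = 7
b = 7 * 9
u = 2 * 7
y = 3 - 0
return b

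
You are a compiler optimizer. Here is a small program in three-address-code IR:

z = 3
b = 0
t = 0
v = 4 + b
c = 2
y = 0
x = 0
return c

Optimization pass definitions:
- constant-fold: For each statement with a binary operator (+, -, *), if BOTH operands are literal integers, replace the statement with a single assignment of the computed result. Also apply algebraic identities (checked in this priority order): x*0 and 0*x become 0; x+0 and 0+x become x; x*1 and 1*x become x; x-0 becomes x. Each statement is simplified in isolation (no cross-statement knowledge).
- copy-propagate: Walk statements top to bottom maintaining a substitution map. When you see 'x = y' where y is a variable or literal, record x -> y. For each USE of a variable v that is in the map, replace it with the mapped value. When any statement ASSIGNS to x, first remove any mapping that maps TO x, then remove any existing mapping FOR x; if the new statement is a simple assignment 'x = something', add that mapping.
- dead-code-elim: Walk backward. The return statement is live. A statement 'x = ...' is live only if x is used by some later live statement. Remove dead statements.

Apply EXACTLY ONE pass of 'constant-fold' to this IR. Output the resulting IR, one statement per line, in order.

Applying constant-fold statement-by-statement:
  [1] z = 3  (unchanged)
  [2] b = 0  (unchanged)
  [3] t = 0  (unchanged)
  [4] v = 4 + b  (unchanged)
  [5] c = 2  (unchanged)
  [6] y = 0  (unchanged)
  [7] x = 0  (unchanged)
  [8] return c  (unchanged)
Result (8 stmts):
  z = 3
  b = 0
  t = 0
  v = 4 + b
  c = 2
  y = 0
  x = 0
  return c

Answer: z = 3
b = 0
t = 0
v = 4 + b
c = 2
y = 0
x = 0
return c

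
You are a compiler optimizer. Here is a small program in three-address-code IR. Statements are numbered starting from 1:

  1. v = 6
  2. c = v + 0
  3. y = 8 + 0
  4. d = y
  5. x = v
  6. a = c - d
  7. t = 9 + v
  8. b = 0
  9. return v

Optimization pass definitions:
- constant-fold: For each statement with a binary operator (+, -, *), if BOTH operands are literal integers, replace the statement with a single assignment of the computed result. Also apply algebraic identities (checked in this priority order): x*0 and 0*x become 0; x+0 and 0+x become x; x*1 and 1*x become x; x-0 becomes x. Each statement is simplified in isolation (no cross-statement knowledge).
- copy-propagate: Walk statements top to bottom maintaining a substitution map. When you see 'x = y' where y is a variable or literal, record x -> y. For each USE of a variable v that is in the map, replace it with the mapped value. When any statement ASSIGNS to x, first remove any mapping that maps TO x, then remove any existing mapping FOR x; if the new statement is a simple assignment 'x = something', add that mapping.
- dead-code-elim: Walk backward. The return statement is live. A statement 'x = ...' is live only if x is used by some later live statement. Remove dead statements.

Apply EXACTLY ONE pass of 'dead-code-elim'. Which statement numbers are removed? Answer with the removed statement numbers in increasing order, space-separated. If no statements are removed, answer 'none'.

Answer: 2 3 4 5 6 7 8

Derivation:
Backward liveness scan:
Stmt 1 'v = 6': KEEP (v is live); live-in = []
Stmt 2 'c = v + 0': DEAD (c not in live set ['v'])
Stmt 3 'y = 8 + 0': DEAD (y not in live set ['v'])
Stmt 4 'd = y': DEAD (d not in live set ['v'])
Stmt 5 'x = v': DEAD (x not in live set ['v'])
Stmt 6 'a = c - d': DEAD (a not in live set ['v'])
Stmt 7 't = 9 + v': DEAD (t not in live set ['v'])
Stmt 8 'b = 0': DEAD (b not in live set ['v'])
Stmt 9 'return v': KEEP (return); live-in = ['v']
Removed statement numbers: [2, 3, 4, 5, 6, 7, 8]
Surviving IR:
  v = 6
  return v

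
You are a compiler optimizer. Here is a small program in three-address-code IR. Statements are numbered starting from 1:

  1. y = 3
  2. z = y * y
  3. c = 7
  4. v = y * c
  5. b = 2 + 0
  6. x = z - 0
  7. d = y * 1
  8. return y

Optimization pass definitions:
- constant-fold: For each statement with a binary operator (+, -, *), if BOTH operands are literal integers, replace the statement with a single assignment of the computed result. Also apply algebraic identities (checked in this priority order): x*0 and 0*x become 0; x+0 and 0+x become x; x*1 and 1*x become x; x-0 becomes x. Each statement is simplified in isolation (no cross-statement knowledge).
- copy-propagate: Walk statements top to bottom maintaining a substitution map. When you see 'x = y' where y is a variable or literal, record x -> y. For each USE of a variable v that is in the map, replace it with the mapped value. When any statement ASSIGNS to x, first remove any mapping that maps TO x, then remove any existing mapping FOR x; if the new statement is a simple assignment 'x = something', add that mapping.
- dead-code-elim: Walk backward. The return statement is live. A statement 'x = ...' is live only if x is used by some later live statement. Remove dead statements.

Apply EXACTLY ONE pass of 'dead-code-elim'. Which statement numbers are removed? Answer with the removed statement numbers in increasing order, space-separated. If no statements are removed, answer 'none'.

Answer: 2 3 4 5 6 7

Derivation:
Backward liveness scan:
Stmt 1 'y = 3': KEEP (y is live); live-in = []
Stmt 2 'z = y * y': DEAD (z not in live set ['y'])
Stmt 3 'c = 7': DEAD (c not in live set ['y'])
Stmt 4 'v = y * c': DEAD (v not in live set ['y'])
Stmt 5 'b = 2 + 0': DEAD (b not in live set ['y'])
Stmt 6 'x = z - 0': DEAD (x not in live set ['y'])
Stmt 7 'd = y * 1': DEAD (d not in live set ['y'])
Stmt 8 'return y': KEEP (return); live-in = ['y']
Removed statement numbers: [2, 3, 4, 5, 6, 7]
Surviving IR:
  y = 3
  return y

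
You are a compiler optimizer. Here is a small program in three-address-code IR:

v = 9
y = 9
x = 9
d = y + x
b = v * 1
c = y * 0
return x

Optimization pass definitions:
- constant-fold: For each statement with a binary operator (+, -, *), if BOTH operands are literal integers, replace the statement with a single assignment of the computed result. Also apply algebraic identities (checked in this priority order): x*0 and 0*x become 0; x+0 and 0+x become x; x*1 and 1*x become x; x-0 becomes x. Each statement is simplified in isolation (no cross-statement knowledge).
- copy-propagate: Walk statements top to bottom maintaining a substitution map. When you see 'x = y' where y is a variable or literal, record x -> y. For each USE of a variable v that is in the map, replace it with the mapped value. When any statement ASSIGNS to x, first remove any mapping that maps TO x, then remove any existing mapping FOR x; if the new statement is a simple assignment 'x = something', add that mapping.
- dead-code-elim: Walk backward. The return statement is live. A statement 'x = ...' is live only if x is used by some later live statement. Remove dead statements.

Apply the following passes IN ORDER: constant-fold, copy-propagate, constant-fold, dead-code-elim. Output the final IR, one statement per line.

Initial IR:
  v = 9
  y = 9
  x = 9
  d = y + x
  b = v * 1
  c = y * 0
  return x
After constant-fold (7 stmts):
  v = 9
  y = 9
  x = 9
  d = y + x
  b = v
  c = 0
  return x
After copy-propagate (7 stmts):
  v = 9
  y = 9
  x = 9
  d = 9 + 9
  b = 9
  c = 0
  return 9
After constant-fold (7 stmts):
  v = 9
  y = 9
  x = 9
  d = 18
  b = 9
  c = 0
  return 9
After dead-code-elim (1 stmts):
  return 9

Answer: return 9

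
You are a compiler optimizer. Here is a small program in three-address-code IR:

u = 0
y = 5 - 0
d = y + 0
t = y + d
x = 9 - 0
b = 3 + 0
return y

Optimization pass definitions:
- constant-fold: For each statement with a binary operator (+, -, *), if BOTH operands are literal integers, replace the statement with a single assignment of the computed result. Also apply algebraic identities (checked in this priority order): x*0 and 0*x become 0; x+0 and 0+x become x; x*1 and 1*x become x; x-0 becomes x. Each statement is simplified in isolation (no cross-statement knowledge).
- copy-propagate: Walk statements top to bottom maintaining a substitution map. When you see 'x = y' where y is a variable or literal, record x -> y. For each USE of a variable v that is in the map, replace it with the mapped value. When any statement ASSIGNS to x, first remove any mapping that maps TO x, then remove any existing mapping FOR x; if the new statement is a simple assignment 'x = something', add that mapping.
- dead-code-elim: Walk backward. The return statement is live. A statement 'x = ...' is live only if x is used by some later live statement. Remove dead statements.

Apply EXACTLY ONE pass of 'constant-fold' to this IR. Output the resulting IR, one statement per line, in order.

Applying constant-fold statement-by-statement:
  [1] u = 0  (unchanged)
  [2] y = 5 - 0  -> y = 5
  [3] d = y + 0  -> d = y
  [4] t = y + d  (unchanged)
  [5] x = 9 - 0  -> x = 9
  [6] b = 3 + 0  -> b = 3
  [7] return y  (unchanged)
Result (7 stmts):
  u = 0
  y = 5
  d = y
  t = y + d
  x = 9
  b = 3
  return y

Answer: u = 0
y = 5
d = y
t = y + d
x = 9
b = 3
return y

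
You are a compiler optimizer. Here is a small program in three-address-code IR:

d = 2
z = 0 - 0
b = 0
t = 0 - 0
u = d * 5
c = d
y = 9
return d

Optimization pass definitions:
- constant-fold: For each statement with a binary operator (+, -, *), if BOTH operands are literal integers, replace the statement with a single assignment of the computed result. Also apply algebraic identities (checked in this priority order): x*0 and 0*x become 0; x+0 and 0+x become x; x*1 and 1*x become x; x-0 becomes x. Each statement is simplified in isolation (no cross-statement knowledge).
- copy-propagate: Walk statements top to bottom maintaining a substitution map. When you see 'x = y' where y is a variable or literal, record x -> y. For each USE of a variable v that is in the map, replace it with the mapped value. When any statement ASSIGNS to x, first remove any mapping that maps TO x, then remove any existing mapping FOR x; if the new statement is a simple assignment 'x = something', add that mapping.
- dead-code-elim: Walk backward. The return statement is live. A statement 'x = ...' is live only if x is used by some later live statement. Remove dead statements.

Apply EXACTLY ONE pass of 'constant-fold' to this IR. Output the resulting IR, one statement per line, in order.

Applying constant-fold statement-by-statement:
  [1] d = 2  (unchanged)
  [2] z = 0 - 0  -> z = 0
  [3] b = 0  (unchanged)
  [4] t = 0 - 0  -> t = 0
  [5] u = d * 5  (unchanged)
  [6] c = d  (unchanged)
  [7] y = 9  (unchanged)
  [8] return d  (unchanged)
Result (8 stmts):
  d = 2
  z = 0
  b = 0
  t = 0
  u = d * 5
  c = d
  y = 9
  return d

Answer: d = 2
z = 0
b = 0
t = 0
u = d * 5
c = d
y = 9
return d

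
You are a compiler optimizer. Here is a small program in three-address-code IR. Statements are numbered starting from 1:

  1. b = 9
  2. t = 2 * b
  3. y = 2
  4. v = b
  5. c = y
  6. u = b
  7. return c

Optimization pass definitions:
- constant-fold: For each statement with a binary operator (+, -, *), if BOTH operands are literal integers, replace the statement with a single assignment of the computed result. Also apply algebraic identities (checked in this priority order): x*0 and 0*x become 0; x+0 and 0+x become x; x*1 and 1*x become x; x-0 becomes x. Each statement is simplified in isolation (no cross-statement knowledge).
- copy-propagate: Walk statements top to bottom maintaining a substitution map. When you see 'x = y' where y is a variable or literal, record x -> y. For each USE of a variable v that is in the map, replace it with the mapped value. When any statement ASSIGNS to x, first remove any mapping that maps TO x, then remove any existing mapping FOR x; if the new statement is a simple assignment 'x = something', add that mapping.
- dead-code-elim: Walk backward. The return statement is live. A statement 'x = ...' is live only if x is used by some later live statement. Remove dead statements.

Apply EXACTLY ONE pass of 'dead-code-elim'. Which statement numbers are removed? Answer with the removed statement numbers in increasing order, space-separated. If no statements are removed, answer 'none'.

Backward liveness scan:
Stmt 1 'b = 9': DEAD (b not in live set [])
Stmt 2 't = 2 * b': DEAD (t not in live set [])
Stmt 3 'y = 2': KEEP (y is live); live-in = []
Stmt 4 'v = b': DEAD (v not in live set ['y'])
Stmt 5 'c = y': KEEP (c is live); live-in = ['y']
Stmt 6 'u = b': DEAD (u not in live set ['c'])
Stmt 7 'return c': KEEP (return); live-in = ['c']
Removed statement numbers: [1, 2, 4, 6]
Surviving IR:
  y = 2
  c = y
  return c

Answer: 1 2 4 6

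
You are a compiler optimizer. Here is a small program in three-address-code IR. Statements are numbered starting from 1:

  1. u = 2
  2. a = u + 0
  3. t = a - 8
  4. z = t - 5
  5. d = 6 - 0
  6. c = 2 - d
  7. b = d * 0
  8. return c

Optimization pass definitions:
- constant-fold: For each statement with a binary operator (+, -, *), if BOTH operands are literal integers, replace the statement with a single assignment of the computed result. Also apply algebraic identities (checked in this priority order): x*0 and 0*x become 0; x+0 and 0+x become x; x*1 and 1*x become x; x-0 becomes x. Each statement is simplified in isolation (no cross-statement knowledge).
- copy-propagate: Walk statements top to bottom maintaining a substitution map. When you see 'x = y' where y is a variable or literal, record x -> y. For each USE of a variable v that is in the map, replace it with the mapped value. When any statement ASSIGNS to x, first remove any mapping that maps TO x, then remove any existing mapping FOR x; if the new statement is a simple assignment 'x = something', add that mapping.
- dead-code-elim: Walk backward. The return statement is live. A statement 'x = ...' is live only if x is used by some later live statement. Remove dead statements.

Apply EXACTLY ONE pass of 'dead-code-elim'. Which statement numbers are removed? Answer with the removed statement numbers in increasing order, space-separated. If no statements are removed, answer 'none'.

Answer: 1 2 3 4 7

Derivation:
Backward liveness scan:
Stmt 1 'u = 2': DEAD (u not in live set [])
Stmt 2 'a = u + 0': DEAD (a not in live set [])
Stmt 3 't = a - 8': DEAD (t not in live set [])
Stmt 4 'z = t - 5': DEAD (z not in live set [])
Stmt 5 'd = 6 - 0': KEEP (d is live); live-in = []
Stmt 6 'c = 2 - d': KEEP (c is live); live-in = ['d']
Stmt 7 'b = d * 0': DEAD (b not in live set ['c'])
Stmt 8 'return c': KEEP (return); live-in = ['c']
Removed statement numbers: [1, 2, 3, 4, 7]
Surviving IR:
  d = 6 - 0
  c = 2 - d
  return c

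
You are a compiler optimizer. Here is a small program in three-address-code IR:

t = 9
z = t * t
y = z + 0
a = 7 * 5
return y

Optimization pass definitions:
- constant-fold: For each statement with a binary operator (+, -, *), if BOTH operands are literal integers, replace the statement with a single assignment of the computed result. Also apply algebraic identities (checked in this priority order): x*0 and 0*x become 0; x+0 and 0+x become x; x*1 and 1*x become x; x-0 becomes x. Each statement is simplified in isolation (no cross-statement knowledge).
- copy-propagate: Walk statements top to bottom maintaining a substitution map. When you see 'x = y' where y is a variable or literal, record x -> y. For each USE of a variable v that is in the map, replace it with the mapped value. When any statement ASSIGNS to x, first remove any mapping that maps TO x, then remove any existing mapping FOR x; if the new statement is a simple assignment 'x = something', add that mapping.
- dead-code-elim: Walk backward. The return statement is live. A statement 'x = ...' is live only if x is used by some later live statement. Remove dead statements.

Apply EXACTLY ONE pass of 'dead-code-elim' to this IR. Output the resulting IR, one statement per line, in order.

Answer: t = 9
z = t * t
y = z + 0
return y

Derivation:
Applying dead-code-elim statement-by-statement:
  [5] return y  -> KEEP (return); live=['y']
  [4] a = 7 * 5  -> DEAD (a not live)
  [3] y = z + 0  -> KEEP; live=['z']
  [2] z = t * t  -> KEEP; live=['t']
  [1] t = 9  -> KEEP; live=[]
Result (4 stmts):
  t = 9
  z = t * t
  y = z + 0
  return y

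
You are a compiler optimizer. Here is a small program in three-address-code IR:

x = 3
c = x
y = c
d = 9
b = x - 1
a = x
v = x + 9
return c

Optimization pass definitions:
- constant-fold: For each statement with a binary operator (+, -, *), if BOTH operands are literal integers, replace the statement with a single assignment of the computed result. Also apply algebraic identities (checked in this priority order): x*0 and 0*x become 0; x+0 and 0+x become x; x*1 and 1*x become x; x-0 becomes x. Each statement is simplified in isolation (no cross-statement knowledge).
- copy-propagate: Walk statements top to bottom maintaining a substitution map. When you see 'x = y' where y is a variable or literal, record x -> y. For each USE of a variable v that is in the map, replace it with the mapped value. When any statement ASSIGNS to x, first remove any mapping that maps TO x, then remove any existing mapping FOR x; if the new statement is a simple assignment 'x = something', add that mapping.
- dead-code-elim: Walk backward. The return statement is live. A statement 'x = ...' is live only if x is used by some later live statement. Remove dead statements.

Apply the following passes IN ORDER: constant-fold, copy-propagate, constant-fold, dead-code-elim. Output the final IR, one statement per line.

Answer: return 3

Derivation:
Initial IR:
  x = 3
  c = x
  y = c
  d = 9
  b = x - 1
  a = x
  v = x + 9
  return c
After constant-fold (8 stmts):
  x = 3
  c = x
  y = c
  d = 9
  b = x - 1
  a = x
  v = x + 9
  return c
After copy-propagate (8 stmts):
  x = 3
  c = 3
  y = 3
  d = 9
  b = 3 - 1
  a = 3
  v = 3 + 9
  return 3
After constant-fold (8 stmts):
  x = 3
  c = 3
  y = 3
  d = 9
  b = 2
  a = 3
  v = 12
  return 3
After dead-code-elim (1 stmts):
  return 3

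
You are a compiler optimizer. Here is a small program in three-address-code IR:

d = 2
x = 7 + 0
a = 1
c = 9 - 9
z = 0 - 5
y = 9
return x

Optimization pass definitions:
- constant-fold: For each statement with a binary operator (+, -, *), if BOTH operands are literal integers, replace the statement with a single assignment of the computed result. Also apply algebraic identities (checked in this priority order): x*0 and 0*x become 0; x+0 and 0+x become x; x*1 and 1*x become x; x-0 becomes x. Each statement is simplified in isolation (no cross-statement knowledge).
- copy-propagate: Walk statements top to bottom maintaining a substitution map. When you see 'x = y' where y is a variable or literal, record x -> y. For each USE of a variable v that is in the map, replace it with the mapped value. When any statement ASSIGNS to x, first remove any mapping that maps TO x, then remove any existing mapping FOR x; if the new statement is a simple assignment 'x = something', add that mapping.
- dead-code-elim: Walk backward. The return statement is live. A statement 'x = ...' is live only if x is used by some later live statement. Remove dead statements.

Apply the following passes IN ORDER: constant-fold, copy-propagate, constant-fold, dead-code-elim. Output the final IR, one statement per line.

Answer: return 7

Derivation:
Initial IR:
  d = 2
  x = 7 + 0
  a = 1
  c = 9 - 9
  z = 0 - 5
  y = 9
  return x
After constant-fold (7 stmts):
  d = 2
  x = 7
  a = 1
  c = 0
  z = -5
  y = 9
  return x
After copy-propagate (7 stmts):
  d = 2
  x = 7
  a = 1
  c = 0
  z = -5
  y = 9
  return 7
After constant-fold (7 stmts):
  d = 2
  x = 7
  a = 1
  c = 0
  z = -5
  y = 9
  return 7
After dead-code-elim (1 stmts):
  return 7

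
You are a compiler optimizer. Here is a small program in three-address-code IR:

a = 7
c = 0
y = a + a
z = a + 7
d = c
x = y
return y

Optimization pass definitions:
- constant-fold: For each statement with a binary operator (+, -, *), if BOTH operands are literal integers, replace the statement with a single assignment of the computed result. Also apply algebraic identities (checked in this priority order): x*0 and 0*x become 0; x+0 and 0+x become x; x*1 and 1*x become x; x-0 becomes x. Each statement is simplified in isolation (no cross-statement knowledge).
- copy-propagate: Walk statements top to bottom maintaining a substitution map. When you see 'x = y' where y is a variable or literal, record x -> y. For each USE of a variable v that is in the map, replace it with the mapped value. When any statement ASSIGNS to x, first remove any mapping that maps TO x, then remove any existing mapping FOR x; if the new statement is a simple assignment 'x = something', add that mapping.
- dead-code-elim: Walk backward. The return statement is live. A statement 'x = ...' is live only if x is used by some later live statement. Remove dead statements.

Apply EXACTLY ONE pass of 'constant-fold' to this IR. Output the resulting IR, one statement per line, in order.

Applying constant-fold statement-by-statement:
  [1] a = 7  (unchanged)
  [2] c = 0  (unchanged)
  [3] y = a + a  (unchanged)
  [4] z = a + 7  (unchanged)
  [5] d = c  (unchanged)
  [6] x = y  (unchanged)
  [7] return y  (unchanged)
Result (7 stmts):
  a = 7
  c = 0
  y = a + a
  z = a + 7
  d = c
  x = y
  return y

Answer: a = 7
c = 0
y = a + a
z = a + 7
d = c
x = y
return y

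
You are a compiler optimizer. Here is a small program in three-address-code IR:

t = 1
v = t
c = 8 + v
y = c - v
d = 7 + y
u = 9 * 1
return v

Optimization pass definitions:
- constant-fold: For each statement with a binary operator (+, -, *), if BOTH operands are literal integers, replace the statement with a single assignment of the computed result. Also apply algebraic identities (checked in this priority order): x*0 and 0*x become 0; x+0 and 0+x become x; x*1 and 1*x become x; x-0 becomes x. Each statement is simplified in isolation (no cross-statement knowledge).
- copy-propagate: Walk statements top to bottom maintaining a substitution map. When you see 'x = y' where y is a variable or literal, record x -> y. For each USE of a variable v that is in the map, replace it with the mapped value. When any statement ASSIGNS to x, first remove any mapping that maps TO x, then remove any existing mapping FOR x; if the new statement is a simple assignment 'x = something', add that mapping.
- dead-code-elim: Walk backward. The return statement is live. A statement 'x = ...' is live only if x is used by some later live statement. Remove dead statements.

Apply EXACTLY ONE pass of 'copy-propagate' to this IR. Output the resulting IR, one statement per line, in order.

Applying copy-propagate statement-by-statement:
  [1] t = 1  (unchanged)
  [2] v = t  -> v = 1
  [3] c = 8 + v  -> c = 8 + 1
  [4] y = c - v  -> y = c - 1
  [5] d = 7 + y  (unchanged)
  [6] u = 9 * 1  (unchanged)
  [7] return v  -> return 1
Result (7 stmts):
  t = 1
  v = 1
  c = 8 + 1
  y = c - 1
  d = 7 + y
  u = 9 * 1
  return 1

Answer: t = 1
v = 1
c = 8 + 1
y = c - 1
d = 7 + y
u = 9 * 1
return 1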